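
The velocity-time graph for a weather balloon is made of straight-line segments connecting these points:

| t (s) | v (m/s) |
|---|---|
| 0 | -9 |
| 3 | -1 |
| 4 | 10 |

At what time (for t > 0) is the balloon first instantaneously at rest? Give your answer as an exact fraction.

v changes sign on 3–4 s (from -1 to 10); the graph is linear there, so v = 0 at t = 3 + (1)·(4 − 3)/(10 − -1) = 34/11 s.

t = 34/11 s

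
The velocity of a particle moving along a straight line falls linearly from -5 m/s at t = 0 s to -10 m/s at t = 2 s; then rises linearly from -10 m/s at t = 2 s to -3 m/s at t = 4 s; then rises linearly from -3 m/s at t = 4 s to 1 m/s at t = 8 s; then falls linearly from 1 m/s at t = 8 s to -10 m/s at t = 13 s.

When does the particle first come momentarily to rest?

t = 7 s

v changes sign on 4–8 s (from -3 to 1); the graph is linear there, so v = 0 at t = 4 + (3)·(8 − 4)/(1 − -3) = 7 s.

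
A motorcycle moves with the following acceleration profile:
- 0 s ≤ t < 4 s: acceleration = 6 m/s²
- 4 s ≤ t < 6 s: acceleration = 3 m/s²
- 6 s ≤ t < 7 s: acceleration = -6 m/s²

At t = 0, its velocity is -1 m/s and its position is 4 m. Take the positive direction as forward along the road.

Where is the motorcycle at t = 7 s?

126 m

On each constant-a segment, Δv = aΔt and Δx = v₀Δt + ½aΔt²; chain segment to segment.
0–4 s: v starts -1 m/s; Δx = -1·4 + ½·6·4² = 44 m; v ends 23 m/s.
4–6 s: v starts 23 m/s; Δx = 23·2 + ½·3·2² = 52 m; v ends 29 m/s.
6–7 s: v starts 29 m/s; Δx = 29·1 + ½·-6·1² = 26 m; v ends 23 m/s.
x(7) = 4 + Σ Δx = 126 m.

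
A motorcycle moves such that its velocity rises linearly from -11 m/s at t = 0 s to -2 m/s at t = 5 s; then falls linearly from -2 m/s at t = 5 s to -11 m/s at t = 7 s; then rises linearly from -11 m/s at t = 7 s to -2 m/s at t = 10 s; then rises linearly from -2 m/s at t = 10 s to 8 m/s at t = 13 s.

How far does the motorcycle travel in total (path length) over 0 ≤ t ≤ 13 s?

75.2 m

Distance (not displacement) is the total path length: add the absolute areas under v-t.
0–5 s: |½(-11 + -2)(5)| = 32.5 m
5–7 s: |½(-2 + -11)(2)| = 13 m
7–10 s: |½(-11 + -2)(3)| = 19.5 m
10–13 s: v = 0 at t = 10.6 s; triangle areas 0.6 + 9.6 = 10.2 m
Total distance = 75.2 m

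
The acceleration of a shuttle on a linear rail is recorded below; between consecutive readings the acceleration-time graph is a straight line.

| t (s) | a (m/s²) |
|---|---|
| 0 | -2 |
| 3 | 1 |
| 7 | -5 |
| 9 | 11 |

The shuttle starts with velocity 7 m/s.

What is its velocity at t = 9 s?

3.5 m/s

Δv equals the area under the a-t graph; then v = v₀ + Δv.
0–3 s: ½(-2 + 1)(3) = -1.5 m/s
3–7 s: ½(1 + -5)(4) = -8 m/s
7–9 s: ½(-5 + 11)(2) = 6 m/s
Δv = -3.5 m/s, so v(9) = 7 + (-3.5) = 3.5 m/s.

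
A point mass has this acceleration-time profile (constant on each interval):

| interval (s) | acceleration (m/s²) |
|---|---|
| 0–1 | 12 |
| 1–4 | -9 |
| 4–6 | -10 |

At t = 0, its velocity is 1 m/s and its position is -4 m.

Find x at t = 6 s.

On each constant-a segment, Δv = aΔt and Δx = v₀Δt + ½aΔt²; chain segment to segment.
0–1 s: v starts 1 m/s; Δx = 1·1 + ½·12·1² = 7 m; v ends 13 m/s.
1–4 s: v starts 13 m/s; Δx = 13·3 + ½·-9·3² = -1.5 m; v ends -14 m/s.
4–6 s: v starts -14 m/s; Δx = -14·2 + ½·-10·2² = -48 m; v ends -34 m/s.
x(6) = -4 + Σ Δx = -46.5 m.

-46.5 m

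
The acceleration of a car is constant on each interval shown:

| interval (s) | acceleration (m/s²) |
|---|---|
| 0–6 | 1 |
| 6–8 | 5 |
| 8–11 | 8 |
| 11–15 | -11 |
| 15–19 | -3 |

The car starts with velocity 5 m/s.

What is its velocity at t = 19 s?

-11 m/s

Δv equals the area under the a-t graph; then v = v₀ + Δv.
0–6 s: 1 × 6 = 6 m/s
6–8 s: 5 × 2 = 10 m/s
8–11 s: 8 × 3 = 24 m/s
11–15 s: -11 × 4 = -44 m/s
15–19 s: -3 × 4 = -12 m/s
Δv = -16 m/s, so v(19) = 5 + (-16) = -11 m/s.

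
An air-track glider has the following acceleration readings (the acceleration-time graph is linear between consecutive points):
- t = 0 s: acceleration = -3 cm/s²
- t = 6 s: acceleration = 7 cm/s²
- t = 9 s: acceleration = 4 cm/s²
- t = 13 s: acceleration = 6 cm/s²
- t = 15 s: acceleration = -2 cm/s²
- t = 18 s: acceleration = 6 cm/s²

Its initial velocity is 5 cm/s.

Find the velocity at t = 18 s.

63.5 cm/s

Δv equals the area under the a-t graph; then v = v₀ + Δv.
0–6 s: ½(-3 + 7)(6) = 12 cm/s
6–9 s: ½(7 + 4)(3) = 16.5 cm/s
9–13 s: ½(4 + 6)(4) = 20 cm/s
13–15 s: ½(6 + -2)(2) = 4 cm/s
15–18 s: ½(-2 + 6)(3) = 6 cm/s
Δv = 58.5 cm/s, so v(18) = 5 + (58.5) = 63.5 cm/s.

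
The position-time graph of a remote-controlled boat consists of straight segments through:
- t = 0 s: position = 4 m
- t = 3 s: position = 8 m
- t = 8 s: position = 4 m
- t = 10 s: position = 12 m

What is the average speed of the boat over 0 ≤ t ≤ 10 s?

1.6 m/s

Average speed = (total path length)/(elapsed time); on a piecewise-linear x-t graph the path length is Σ|Δx|.
0–3 s: |Δx| = |8 − 4| = 4 m
3–8 s: |Δx| = |4 − 8| = 4 m
8–10 s: |Δx| = |12 − 4| = 8 m
Total path = 16 m; average speed = 16/10 = 1.6 m/s.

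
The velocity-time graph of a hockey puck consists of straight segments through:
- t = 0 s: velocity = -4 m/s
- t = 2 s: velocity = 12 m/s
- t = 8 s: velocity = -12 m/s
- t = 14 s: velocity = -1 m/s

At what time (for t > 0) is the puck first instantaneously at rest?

v changes sign on 0–2 s (from -4 to 12); the graph is linear there, so v = 0 at t = 0 + (4)·(2 − 0)/(12 − -4) = 0.5 s.

t = 0.5 s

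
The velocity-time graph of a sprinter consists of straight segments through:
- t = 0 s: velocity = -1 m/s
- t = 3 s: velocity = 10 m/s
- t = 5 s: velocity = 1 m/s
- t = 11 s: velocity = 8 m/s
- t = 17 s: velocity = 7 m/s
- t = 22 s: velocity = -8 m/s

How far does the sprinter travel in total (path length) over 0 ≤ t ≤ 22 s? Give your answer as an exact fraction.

Total distance travelled is ∫|v| dt — sum the magnitudes of each area piece.
0–3 s: v = 0 at t = 3/11 s; triangle areas 3/22 + 150/11 = 303/22 m
3–5 s: |½(10 + 1)(2)| = 11 m
5–11 s: |½(1 + 8)(6)| = 27 m
11–17 s: |½(8 + 7)(6)| = 45 m
17–22 s: v = 0 at t = 58/3 s; triangle areas 49/6 + 32/3 = 113/6 m
Total distance = 3815/33 m

3815/33 m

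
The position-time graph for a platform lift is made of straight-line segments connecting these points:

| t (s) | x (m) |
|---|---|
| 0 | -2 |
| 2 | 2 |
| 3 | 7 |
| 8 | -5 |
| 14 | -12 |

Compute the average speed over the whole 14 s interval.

Average speed = (total path length)/(elapsed time); on a piecewise-linear x-t graph the path length is Σ|Δx|.
0–2 s: |Δx| = |2 − -2| = 4 m
2–3 s: |Δx| = |7 − 2| = 5 m
3–8 s: |Δx| = |-5 − 7| = 12 m
8–14 s: |Δx| = |-12 − -5| = 7 m
Total path = 28 m; average speed = 28/14 = 2 m/s.

2 m/s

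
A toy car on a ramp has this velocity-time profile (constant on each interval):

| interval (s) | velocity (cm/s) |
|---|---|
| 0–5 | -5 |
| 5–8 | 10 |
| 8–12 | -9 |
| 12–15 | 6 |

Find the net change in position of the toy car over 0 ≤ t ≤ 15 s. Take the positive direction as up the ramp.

Displacement is the signed area under the v-t curve.
0–5 s: -5 × 5 = -25 cm
5–8 s: 10 × 3 = 30 cm
8–12 s: -9 × 4 = -36 cm
12–15 s: 6 × 3 = 18 cm
Net displacement = -13 cm

-13 cm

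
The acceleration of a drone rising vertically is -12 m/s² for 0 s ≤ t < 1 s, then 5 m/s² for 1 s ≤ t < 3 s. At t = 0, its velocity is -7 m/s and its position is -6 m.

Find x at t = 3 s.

-47 m

On each constant-a segment, Δv = aΔt and Δx = v₀Δt + ½aΔt²; chain segment to segment.
0–1 s: v starts -7 m/s; Δx = -7·1 + ½·-12·1² = -13 m; v ends -19 m/s.
1–3 s: v starts -19 m/s; Δx = -19·2 + ½·5·2² = -28 m; v ends -9 m/s.
x(3) = -6 + Σ Δx = -47 m.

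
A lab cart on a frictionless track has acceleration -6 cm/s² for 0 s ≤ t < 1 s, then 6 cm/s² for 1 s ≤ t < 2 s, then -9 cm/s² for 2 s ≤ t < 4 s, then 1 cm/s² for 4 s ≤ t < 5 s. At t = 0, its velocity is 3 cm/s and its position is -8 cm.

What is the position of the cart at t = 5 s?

-34.5 cm

On each constant-a segment, Δv = aΔt and Δx = v₀Δt + ½aΔt²; chain segment to segment.
0–1 s: v starts 3 cm/s; Δx = 3·1 + ½·-6·1² = 0 cm; v ends -3 cm/s.
1–2 s: v starts -3 cm/s; Δx = -3·1 + ½·6·1² = 0 cm; v ends 3 cm/s.
2–4 s: v starts 3 cm/s; Δx = 3·2 + ½·-9·2² = -12 cm; v ends -15 cm/s.
4–5 s: v starts -15 cm/s; Δx = -15·1 + ½·1·1² = -14.5 cm; v ends -14 cm/s.
x(5) = -8 + Σ Δx = -34.5 cm.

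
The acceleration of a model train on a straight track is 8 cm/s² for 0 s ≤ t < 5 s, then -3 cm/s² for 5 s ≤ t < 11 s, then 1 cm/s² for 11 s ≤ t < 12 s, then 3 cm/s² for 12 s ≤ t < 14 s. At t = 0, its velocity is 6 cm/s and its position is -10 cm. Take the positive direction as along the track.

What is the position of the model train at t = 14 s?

On each constant-a segment, Δv = aΔt and Δx = v₀Δt + ½aΔt²; chain segment to segment.
0–5 s: v starts 6 cm/s; Δx = 6·5 + ½·8·5² = 130 cm; v ends 46 cm/s.
5–11 s: v starts 46 cm/s; Δx = 46·6 + ½·-3·6² = 222 cm; v ends 28 cm/s.
11–12 s: v starts 28 cm/s; Δx = 28·1 + ½·1·1² = 28.5 cm; v ends 29 cm/s.
12–14 s: v starts 29 cm/s; Δx = 29·2 + ½·3·2² = 64 cm; v ends 35 cm/s.
x(14) = -10 + Σ Δx = 434.5 cm.

434.5 cm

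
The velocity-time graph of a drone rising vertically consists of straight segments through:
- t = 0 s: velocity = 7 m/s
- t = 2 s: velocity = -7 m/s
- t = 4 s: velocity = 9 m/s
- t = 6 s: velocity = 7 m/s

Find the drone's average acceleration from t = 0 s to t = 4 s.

0.5 m/s²

Average acceleration = Δv/Δt = (9 − 7)/(4 − 0) = 0.5 m/s².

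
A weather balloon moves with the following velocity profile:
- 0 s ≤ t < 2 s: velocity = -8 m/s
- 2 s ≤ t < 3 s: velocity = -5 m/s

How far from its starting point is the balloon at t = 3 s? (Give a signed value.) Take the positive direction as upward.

Displacement is the signed area under the v-t curve.
0–2 s: -8 × 2 = -16 m
2–3 s: -5 × 1 = -5 m
Net displacement = -21 m

-21 m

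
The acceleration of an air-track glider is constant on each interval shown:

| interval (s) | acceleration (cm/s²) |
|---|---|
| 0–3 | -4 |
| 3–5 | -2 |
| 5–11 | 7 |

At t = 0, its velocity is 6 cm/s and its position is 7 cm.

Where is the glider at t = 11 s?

57 cm

On each constant-a segment, Δv = aΔt and Δx = v₀Δt + ½aΔt²; chain segment to segment.
0–3 s: v starts 6 cm/s; Δx = 6·3 + ½·-4·3² = 0 cm; v ends -6 cm/s.
3–5 s: v starts -6 cm/s; Δx = -6·2 + ½·-2·2² = -16 cm; v ends -10 cm/s.
5–11 s: v starts -10 cm/s; Δx = -10·6 + ½·7·6² = 66 cm; v ends 32 cm/s.
x(11) = 7 + Σ Δx = 57 cm.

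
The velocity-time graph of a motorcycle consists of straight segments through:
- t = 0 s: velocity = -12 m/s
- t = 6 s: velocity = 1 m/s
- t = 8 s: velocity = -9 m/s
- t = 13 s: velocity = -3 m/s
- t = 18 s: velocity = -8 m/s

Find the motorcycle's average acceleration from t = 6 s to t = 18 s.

Average acceleration = Δv/Δt = (-8 − 1)/(18 − 6) = -0.75 m/s².

-0.75 m/s²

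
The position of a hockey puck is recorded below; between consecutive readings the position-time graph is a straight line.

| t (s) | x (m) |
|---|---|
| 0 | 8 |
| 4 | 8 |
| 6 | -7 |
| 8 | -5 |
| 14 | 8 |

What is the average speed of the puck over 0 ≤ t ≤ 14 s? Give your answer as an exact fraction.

15/7 m/s

Average speed = (total path length)/(elapsed time); on a piecewise-linear x-t graph the path length is Σ|Δx|.
0–4 s: |Δx| = |8 − 8| = 0 m
4–6 s: |Δx| = |-7 − 8| = 15 m
6–8 s: |Δx| = |-5 − -7| = 2 m
8–14 s: |Δx| = |8 − -5| = 13 m
Total path = 30 m; average speed = 30/14 = 15/7 m/s.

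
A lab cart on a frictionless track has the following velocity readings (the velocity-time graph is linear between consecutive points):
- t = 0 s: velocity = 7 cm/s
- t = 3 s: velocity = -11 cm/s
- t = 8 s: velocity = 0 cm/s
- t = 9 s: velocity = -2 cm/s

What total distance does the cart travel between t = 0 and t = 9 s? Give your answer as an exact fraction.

Total distance travelled is ∫|v| dt — sum the magnitudes of each area piece.
0–3 s: v = 0 at t = 7/6 s; triangle areas 49/12 + 121/12 = 85/6 cm
3–8 s: |½(-11 + 0)(5)| = 27.5 cm
8–9 s: |½(0 + -2)(1)| = 1 cm
Total distance = 128/3 cm

128/3 cm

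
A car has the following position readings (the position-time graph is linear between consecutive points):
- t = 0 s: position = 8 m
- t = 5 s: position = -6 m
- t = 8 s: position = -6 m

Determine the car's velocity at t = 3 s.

Velocity is the slope of the x-t graph on 0–5 s: (-6 − 8)/(5 − 0) = -2.8 m/s.

-2.8 m/s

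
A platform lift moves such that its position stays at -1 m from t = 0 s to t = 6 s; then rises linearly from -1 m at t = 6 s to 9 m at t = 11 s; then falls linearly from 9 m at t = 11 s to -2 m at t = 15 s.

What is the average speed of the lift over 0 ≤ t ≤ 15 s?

1.4 m/s

Average speed = (total path length)/(elapsed time); on a piecewise-linear x-t graph the path length is Σ|Δx|.
0–6 s: |Δx| = |-1 − -1| = 0 m
6–11 s: |Δx| = |9 − -1| = 10 m
11–15 s: |Δx| = |-2 − 9| = 11 m
Total path = 21 m; average speed = 21/15 = 1.4 m/s.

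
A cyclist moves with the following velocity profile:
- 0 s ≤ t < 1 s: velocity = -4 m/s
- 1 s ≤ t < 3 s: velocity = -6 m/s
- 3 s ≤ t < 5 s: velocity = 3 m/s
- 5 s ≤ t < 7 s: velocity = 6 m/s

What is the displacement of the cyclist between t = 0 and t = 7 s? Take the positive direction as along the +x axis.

Displacement is the signed area under the v-t curve.
0–1 s: -4 × 1 = -4 m
1–3 s: -6 × 2 = -12 m
3–5 s: 3 × 2 = 6 m
5–7 s: 6 × 2 = 12 m
Net displacement = 2 m

2 m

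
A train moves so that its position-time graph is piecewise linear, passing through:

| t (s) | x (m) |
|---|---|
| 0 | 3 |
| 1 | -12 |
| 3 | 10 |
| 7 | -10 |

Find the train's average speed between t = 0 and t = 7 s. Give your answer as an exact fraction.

57/7 m/s

Average speed = (total path length)/(elapsed time); on a piecewise-linear x-t graph the path length is Σ|Δx|.
0–1 s: |Δx| = |-12 − 3| = 15 m
1–3 s: |Δx| = |10 − -12| = 22 m
3–7 s: |Δx| = |-10 − 10| = 20 m
Total path = 57 m; average speed = 57/7 = 57/7 m/s.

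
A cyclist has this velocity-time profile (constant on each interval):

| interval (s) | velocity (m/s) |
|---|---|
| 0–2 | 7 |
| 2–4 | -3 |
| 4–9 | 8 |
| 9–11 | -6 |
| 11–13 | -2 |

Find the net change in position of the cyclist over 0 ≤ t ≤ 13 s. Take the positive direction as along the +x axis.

Net displacement equals the area under the velocity-time graph (areas below the axis count negative).
0–2 s: 7 × 2 = 14 m
2–4 s: -3 × 2 = -6 m
4–9 s: 8 × 5 = 40 m
9–11 s: -6 × 2 = -12 m
11–13 s: -2 × 2 = -4 m
Net displacement = 32 m

32 m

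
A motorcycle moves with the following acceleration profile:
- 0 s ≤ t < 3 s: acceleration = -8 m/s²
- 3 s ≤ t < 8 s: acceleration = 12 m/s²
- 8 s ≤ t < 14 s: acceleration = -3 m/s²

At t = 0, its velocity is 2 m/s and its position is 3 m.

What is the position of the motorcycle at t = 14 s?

187 m

On each constant-a segment, Δv = aΔt and Δx = v₀Δt + ½aΔt²; chain segment to segment.
0–3 s: v starts 2 m/s; Δx = 2·3 + ½·-8·3² = -30 m; v ends -22 m/s.
3–8 s: v starts -22 m/s; Δx = -22·5 + ½·12·5² = 40 m; v ends 38 m/s.
8–14 s: v starts 38 m/s; Δx = 38·6 + ½·-3·6² = 174 m; v ends 20 m/s.
x(14) = 3 + Σ Δx = 187 m.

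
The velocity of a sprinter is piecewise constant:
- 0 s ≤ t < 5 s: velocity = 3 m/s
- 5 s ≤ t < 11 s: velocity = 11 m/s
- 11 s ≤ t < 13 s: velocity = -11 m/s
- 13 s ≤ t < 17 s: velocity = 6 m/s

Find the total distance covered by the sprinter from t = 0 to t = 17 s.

Distance (not displacement) is the total path length: add the absolute areas under v-t.
0–5 s: |3| × 5 = 15 m
5–11 s: |11| × 6 = 66 m
11–13 s: |-11| × 2 = 22 m
13–17 s: |6| × 4 = 24 m
Total distance = 127 m

127 m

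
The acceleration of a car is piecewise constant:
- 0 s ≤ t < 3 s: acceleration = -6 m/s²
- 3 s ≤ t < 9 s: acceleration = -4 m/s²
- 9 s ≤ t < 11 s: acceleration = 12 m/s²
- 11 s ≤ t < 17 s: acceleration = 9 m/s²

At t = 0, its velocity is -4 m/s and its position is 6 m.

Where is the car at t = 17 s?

On each constant-a segment, Δv = aΔt and Δx = v₀Δt + ½aΔt²; chain segment to segment.
0–3 s: v starts -4 m/s; Δx = -4·3 + ½·-6·3² = -39 m; v ends -22 m/s.
3–9 s: v starts -22 m/s; Δx = -22·6 + ½·-4·6² = -204 m; v ends -46 m/s.
9–11 s: v starts -46 m/s; Δx = -46·2 + ½·12·2² = -68 m; v ends -22 m/s.
11–17 s: v starts -22 m/s; Δx = -22·6 + ½·9·6² = 30 m; v ends 32 m/s.
x(17) = 6 + Σ Δx = -275 m.

-275 m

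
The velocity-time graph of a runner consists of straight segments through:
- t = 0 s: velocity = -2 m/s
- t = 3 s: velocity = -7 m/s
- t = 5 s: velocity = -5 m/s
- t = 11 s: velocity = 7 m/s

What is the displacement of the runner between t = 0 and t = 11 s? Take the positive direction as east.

Displacement is the signed area under the v-t curve.
0–3 s: ½(-2 + -7)(3) = -13.5 m
3–5 s: ½(-7 + -5)(2) = -12 m
5–11 s: ½(-5 + 7)(6) = 6 m
Net displacement = -19.5 m

-19.5 m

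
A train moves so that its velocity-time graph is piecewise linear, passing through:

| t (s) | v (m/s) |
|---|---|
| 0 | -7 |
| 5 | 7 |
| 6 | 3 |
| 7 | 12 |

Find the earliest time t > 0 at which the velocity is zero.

t = 2.5 s

v changes sign on 0–5 s (from -7 to 7); the graph is linear there, so v = 0 at t = 0 + (7)·(5 − 0)/(7 − -7) = 2.5 s.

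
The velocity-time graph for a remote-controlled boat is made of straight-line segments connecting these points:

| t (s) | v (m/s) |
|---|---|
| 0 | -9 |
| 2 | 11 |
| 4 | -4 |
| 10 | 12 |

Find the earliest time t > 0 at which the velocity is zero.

v changes sign on 0–2 s (from -9 to 11); the graph is linear there, so v = 0 at t = 0 + (9)·(2 − 0)/(11 − -9) = 0.9 s.

t = 0.9 s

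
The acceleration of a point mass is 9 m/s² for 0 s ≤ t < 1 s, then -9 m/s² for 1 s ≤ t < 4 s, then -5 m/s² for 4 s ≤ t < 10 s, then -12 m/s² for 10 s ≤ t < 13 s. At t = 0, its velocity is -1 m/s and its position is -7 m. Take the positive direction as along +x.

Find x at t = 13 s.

On each constant-a segment, Δv = aΔt and Δx = v₀Δt + ½aΔt²; chain segment to segment.
0–1 s: v starts -1 m/s; Δx = -1·1 + ½·9·1² = 3.5 m; v ends 8 m/s.
1–4 s: v starts 8 m/s; Δx = 8·3 + ½·-9·3² = -16.5 m; v ends -19 m/s.
4–10 s: v starts -19 m/s; Δx = -19·6 + ½·-5·6² = -204 m; v ends -49 m/s.
10–13 s: v starts -49 m/s; Δx = -49·3 + ½·-12·3² = -201 m; v ends -85 m/s.
x(13) = -7 + Σ Δx = -425 m.

-425 m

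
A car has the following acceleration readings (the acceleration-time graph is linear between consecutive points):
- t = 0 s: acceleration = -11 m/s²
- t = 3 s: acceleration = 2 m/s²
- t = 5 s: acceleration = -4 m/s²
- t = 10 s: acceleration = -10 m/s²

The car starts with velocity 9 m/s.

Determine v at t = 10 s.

Δv equals the area under the a-t graph; then v = v₀ + Δv.
0–3 s: ½(-11 + 2)(3) = -13.5 m/s
3–5 s: ½(2 + -4)(2) = -2 m/s
5–10 s: ½(-4 + -10)(5) = -35 m/s
Δv = -50.5 m/s, so v(10) = 9 + (-50.5) = -41.5 m/s.

-41.5 m/s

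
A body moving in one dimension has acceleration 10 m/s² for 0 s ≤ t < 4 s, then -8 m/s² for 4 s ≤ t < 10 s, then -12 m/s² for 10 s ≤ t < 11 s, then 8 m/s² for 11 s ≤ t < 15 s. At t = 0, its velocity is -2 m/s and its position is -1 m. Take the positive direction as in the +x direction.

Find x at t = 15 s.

115 m

On each constant-a segment, Δv = aΔt and Δx = v₀Δt + ½aΔt²; chain segment to segment.
0–4 s: v starts -2 m/s; Δx = -2·4 + ½·10·4² = 72 m; v ends 38 m/s.
4–10 s: v starts 38 m/s; Δx = 38·6 + ½·-8·6² = 84 m; v ends -10 m/s.
10–11 s: v starts -10 m/s; Δx = -10·1 + ½·-12·1² = -16 m; v ends -22 m/s.
11–15 s: v starts -22 m/s; Δx = -22·4 + ½·8·4² = -24 m; v ends 10 m/s.
x(15) = -1 + Σ Δx = 115 m.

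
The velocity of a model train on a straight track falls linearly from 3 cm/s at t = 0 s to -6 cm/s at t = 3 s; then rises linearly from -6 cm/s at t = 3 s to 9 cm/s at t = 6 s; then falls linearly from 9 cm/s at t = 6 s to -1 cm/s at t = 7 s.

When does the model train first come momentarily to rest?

t = 1 s

v changes sign on 0–3 s (from 3 to -6); the graph is linear there, so v = 0 at t = 0 + (-3)·(3 − 0)/(-6 − 3) = 1 s.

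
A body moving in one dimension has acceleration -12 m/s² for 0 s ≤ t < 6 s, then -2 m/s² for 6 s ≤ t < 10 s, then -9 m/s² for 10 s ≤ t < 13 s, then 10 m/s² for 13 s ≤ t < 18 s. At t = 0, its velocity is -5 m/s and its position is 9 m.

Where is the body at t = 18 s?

On each constant-a segment, Δv = aΔt and Δx = v₀Δt + ½aΔt²; chain segment to segment.
0–6 s: v starts -5 m/s; Δx = -5·6 + ½·-12·6² = -246 m; v ends -77 m/s.
6–10 s: v starts -77 m/s; Δx = -77·4 + ½·-2·4² = -324 m; v ends -85 m/s.
10–13 s: v starts -85 m/s; Δx = -85·3 + ½·-9·3² = -295.5 m; v ends -112 m/s.
13–18 s: v starts -112 m/s; Δx = -112·5 + ½·10·5² = -435 m; v ends -62 m/s.
x(18) = 9 + Σ Δx = -1291.5 m.

-1291.5 m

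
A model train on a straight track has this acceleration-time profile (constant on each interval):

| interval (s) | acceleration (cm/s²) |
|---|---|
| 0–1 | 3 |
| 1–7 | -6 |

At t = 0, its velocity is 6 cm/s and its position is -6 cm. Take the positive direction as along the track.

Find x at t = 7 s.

On each constant-a segment, Δv = aΔt and Δx = v₀Δt + ½aΔt²; chain segment to segment.
0–1 s: v starts 6 cm/s; Δx = 6·1 + ½·3·1² = 7.5 cm; v ends 9 cm/s.
1–7 s: v starts 9 cm/s; Δx = 9·6 + ½·-6·6² = -54 cm; v ends -27 cm/s.
x(7) = -6 + Σ Δx = -52.5 cm.

-52.5 cm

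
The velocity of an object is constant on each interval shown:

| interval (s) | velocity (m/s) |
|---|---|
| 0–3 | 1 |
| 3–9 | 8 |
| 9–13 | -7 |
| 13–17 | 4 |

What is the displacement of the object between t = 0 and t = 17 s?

Net displacement equals the area under the velocity-time graph (areas below the axis count negative).
0–3 s: 1 × 3 = 3 m
3–9 s: 8 × 6 = 48 m
9–13 s: -7 × 4 = -28 m
13–17 s: 4 × 4 = 16 m
Net displacement = 39 m

39 m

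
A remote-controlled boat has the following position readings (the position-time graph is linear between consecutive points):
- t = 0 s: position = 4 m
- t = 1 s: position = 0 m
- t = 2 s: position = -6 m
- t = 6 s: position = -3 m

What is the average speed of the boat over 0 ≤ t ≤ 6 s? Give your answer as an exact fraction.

13/6 m/s

Average speed = (total path length)/(elapsed time); on a piecewise-linear x-t graph the path length is Σ|Δx|.
0–1 s: |Δx| = |0 − 4| = 4 m
1–2 s: |Δx| = |-6 − 0| = 6 m
2–6 s: |Δx| = |-3 − -6| = 3 m
Total path = 13 m; average speed = 13/6 = 13/6 m/s.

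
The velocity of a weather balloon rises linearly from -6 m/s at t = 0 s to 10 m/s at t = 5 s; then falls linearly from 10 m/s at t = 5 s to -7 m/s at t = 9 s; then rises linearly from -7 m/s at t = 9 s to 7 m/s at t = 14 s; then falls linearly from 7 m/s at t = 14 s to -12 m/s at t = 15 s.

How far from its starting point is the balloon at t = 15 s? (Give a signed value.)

13.5 m

Net displacement equals the area under the velocity-time graph (areas below the axis count negative).
0–5 s: ½(-6 + 10)(5) = 10 m
5–9 s: ½(10 + -7)(4) = 6 m
9–14 s: ½(-7 + 7)(5) = 0 m
14–15 s: ½(7 + -12)(1) = -2.5 m
Net displacement = 13.5 m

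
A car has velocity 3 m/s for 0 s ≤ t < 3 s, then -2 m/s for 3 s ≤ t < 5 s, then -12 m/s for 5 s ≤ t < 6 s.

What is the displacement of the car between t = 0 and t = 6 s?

Displacement is the signed area under the v-t curve.
0–3 s: 3 × 3 = 9 m
3–5 s: -2 × 2 = -4 m
5–6 s: -12 × 1 = -12 m
Net displacement = -7 m

-7 m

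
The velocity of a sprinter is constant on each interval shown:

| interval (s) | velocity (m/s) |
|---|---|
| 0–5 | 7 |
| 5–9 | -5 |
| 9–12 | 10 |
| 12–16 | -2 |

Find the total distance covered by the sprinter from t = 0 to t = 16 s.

Distance (not displacement) is the total path length: add the absolute areas under v-t.
0–5 s: |7| × 5 = 35 m
5–9 s: |-5| × 4 = 20 m
9–12 s: |10| × 3 = 30 m
12–16 s: |-2| × 4 = 8 m
Total distance = 93 m

93 m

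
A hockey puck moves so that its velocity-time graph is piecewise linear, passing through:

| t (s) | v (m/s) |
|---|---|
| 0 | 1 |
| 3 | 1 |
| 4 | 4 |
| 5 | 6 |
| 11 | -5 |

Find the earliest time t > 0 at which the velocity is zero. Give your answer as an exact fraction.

v changes sign on 5–11 s (from 6 to -5); the graph is linear there, so v = 0 at t = 5 + (-6)·(11 − 5)/(-5 − 6) = 91/11 s.

t = 91/11 s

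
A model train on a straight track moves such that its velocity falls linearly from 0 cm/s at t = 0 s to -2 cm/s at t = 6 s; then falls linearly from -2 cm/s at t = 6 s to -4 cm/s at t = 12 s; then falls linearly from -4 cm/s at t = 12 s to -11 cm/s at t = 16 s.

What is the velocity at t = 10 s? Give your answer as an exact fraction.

On 6–12 s the graph is linear from -2 to -4 cm/s: v(10) = -2 + (-4 − -2)·(10 − 6)/(12 − 6) = -10/3 cm/s.

-10/3 cm/s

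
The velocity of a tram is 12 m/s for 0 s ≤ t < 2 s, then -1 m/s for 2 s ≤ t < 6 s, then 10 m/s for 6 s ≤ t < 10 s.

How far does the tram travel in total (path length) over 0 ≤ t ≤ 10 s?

Distance (not displacement) is the total path length: add the absolute areas under v-t.
0–2 s: |12| × 2 = 24 m
2–6 s: |-1| × 4 = 4 m
6–10 s: |10| × 4 = 40 m
Total distance = 68 m

68 m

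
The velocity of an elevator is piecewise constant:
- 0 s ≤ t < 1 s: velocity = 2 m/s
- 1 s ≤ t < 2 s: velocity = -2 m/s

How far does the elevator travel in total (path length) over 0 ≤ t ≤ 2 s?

Total distance travelled is ∫|v| dt — sum the magnitudes of each area piece.
0–1 s: |2| × 1 = 2 m
1–2 s: |-2| × 1 = 2 m
Total distance = 4 m

4 m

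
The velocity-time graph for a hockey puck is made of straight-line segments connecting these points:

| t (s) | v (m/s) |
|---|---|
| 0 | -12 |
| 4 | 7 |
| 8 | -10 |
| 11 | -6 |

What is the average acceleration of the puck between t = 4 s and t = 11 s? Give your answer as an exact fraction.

-13/7 m/s²

Average acceleration = Δv/Δt = (-6 − 7)/(11 − 4) = -13/7 m/s².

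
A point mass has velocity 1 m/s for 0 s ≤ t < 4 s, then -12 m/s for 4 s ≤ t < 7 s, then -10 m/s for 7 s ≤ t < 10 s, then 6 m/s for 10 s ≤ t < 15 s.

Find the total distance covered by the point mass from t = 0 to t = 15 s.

100 m

Total distance travelled is ∫|v| dt — sum the magnitudes of each area piece.
0–4 s: |1| × 4 = 4 m
4–7 s: |-12| × 3 = 36 m
7–10 s: |-10| × 3 = 30 m
10–15 s: |6| × 5 = 30 m
Total distance = 100 m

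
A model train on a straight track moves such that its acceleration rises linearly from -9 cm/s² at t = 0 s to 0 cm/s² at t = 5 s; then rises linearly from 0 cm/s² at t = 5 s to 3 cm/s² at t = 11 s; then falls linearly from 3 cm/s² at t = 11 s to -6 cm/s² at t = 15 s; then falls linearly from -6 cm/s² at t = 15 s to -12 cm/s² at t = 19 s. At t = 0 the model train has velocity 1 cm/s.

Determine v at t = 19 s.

Δv equals the area under the a-t graph; then v = v₀ + Δv.
0–5 s: ½(-9 + 0)(5) = -22.5 cm/s
5–11 s: ½(0 + 3)(6) = 9 cm/s
11–15 s: ½(3 + -6)(4) = -6 cm/s
15–19 s: ½(-6 + -12)(4) = -36 cm/s
Δv = -55.5 cm/s, so v(19) = 1 + (-55.5) = -54.5 cm/s.

-54.5 cm/s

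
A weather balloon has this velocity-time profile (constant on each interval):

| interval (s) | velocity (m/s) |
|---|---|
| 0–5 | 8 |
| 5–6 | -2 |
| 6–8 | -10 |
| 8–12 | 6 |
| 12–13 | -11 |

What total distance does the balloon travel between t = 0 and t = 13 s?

97 m

Total distance travelled is ∫|v| dt — sum the magnitudes of each area piece.
0–5 s: |8| × 5 = 40 m
5–6 s: |-2| × 1 = 2 m
6–8 s: |-10| × 2 = 20 m
8–12 s: |6| × 4 = 24 m
12–13 s: |-11| × 1 = 11 m
Total distance = 97 m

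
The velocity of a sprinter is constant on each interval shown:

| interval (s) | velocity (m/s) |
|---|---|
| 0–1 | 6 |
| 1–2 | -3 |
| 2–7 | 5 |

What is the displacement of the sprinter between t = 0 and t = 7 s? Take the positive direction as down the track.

Net displacement equals the area under the velocity-time graph (areas below the axis count negative).
0–1 s: 6 × 1 = 6 m
1–2 s: -3 × 1 = -3 m
2–7 s: 5 × 5 = 25 m
Net displacement = 28 m

28 m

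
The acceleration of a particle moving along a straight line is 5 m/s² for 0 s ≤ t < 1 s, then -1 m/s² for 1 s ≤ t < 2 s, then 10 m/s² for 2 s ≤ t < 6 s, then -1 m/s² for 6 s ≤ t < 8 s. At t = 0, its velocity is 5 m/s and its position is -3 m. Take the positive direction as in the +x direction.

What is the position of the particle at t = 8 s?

On each constant-a segment, Δv = aΔt and Δx = v₀Δt + ½aΔt²; chain segment to segment.
0–1 s: v starts 5 m/s; Δx = 5·1 + ½·5·1² = 7.5 m; v ends 10 m/s.
1–2 s: v starts 10 m/s; Δx = 10·1 + ½·-1·1² = 9.5 m; v ends 9 m/s.
2–6 s: v starts 9 m/s; Δx = 9·4 + ½·10·4² = 116 m; v ends 49 m/s.
6–8 s: v starts 49 m/s; Δx = 49·2 + ½·-1·2² = 96 m; v ends 47 m/s.
x(8) = -3 + Σ Δx = 226 m.

226 m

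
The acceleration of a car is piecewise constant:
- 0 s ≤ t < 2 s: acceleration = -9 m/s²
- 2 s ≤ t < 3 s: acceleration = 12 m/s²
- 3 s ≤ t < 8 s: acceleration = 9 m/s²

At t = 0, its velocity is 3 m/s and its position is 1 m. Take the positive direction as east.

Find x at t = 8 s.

77.5 m

On each constant-a segment, Δv = aΔt and Δx = v₀Δt + ½aΔt²; chain segment to segment.
0–2 s: v starts 3 m/s; Δx = 3·2 + ½·-9·2² = -12 m; v ends -15 m/s.
2–3 s: v starts -15 m/s; Δx = -15·1 + ½·12·1² = -9 m; v ends -3 m/s.
3–8 s: v starts -3 m/s; Δx = -3·5 + ½·9·5² = 97.5 m; v ends 42 m/s.
x(8) = 1 + Σ Δx = 77.5 m.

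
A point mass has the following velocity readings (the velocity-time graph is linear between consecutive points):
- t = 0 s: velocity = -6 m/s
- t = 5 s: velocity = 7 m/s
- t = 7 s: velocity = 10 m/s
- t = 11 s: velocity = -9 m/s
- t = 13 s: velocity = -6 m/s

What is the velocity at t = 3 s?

1.8 m/s

On 0–5 s the graph is linear from -6 to 7 m/s: v(3) = -6 + (7 − -6)·(3 − 0)/(5 − 0) = 1.8 m/s.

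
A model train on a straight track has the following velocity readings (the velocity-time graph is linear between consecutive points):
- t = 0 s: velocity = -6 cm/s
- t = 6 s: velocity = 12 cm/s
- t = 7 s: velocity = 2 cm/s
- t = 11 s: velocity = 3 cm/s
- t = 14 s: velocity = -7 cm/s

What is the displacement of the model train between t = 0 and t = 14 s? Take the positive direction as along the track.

29 cm

Net displacement equals the area under the velocity-time graph (areas below the axis count negative).
0–6 s: ½(-6 + 12)(6) = 18 cm
6–7 s: ½(12 + 2)(1) = 7 cm
7–11 s: ½(2 + 3)(4) = 10 cm
11–14 s: ½(3 + -7)(3) = -6 cm
Net displacement = 29 cm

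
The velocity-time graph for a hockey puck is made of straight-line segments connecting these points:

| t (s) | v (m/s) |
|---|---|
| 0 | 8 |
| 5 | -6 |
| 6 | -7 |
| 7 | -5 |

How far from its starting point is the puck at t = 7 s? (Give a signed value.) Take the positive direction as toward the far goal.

Net displacement equals the area under the velocity-time graph (areas below the axis count negative).
0–5 s: ½(8 + -6)(5) = 5 m
5–6 s: ½(-6 + -7)(1) = -6.5 m
6–7 s: ½(-7 + -5)(1) = -6 m
Net displacement = -7.5 m

-7.5 m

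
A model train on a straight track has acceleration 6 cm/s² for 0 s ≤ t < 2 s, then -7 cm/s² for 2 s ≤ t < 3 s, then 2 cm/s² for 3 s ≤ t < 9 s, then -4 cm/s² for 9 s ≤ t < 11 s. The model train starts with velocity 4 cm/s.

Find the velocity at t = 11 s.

13 cm/s

Δv equals the area under the a-t graph; then v = v₀ + Δv.
0–2 s: 6 × 2 = 12 cm/s
2–3 s: -7 × 1 = -7 cm/s
3–9 s: 2 × 6 = 12 cm/s
9–11 s: -4 × 2 = -8 cm/s
Δv = 9 cm/s, so v(11) = 4 + (9) = 13 cm/s.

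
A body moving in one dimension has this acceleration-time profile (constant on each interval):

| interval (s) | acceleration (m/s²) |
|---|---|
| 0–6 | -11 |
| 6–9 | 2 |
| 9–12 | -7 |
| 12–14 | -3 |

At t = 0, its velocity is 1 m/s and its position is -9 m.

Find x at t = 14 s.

-761.5 m

On each constant-a segment, Δv = aΔt and Δx = v₀Δt + ½aΔt²; chain segment to segment.
0–6 s: v starts 1 m/s; Δx = 1·6 + ½·-11·6² = -192 m; v ends -65 m/s.
6–9 s: v starts -65 m/s; Δx = -65·3 + ½·2·3² = -186 m; v ends -59 m/s.
9–12 s: v starts -59 m/s; Δx = -59·3 + ½·-7·3² = -208.5 m; v ends -80 m/s.
12–14 s: v starts -80 m/s; Δx = -80·2 + ½·-3·2² = -166 m; v ends -86 m/s.
x(14) = -9 + Σ Δx = -761.5 m.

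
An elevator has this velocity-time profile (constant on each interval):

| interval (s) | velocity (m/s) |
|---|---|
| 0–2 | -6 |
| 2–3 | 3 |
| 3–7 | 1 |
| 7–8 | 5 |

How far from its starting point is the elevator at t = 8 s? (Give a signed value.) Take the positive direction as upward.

Displacement is the signed area under the v-t curve.
0–2 s: -6 × 2 = -12 m
2–3 s: 3 × 1 = 3 m
3–7 s: 1 × 4 = 4 m
7–8 s: 5 × 1 = 5 m
Net displacement = 0 m

0 m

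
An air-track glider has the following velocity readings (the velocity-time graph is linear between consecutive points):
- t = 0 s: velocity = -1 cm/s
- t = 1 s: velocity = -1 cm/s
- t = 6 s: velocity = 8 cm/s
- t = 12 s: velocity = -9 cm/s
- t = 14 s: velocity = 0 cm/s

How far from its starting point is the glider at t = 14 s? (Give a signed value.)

Net displacement equals the area under the velocity-time graph (areas below the axis count negative).
0–1 s: -1 × 1 = -1 cm
1–6 s: ½(-1 + 8)(5) = 17.5 cm
6–12 s: ½(8 + -9)(6) = -3 cm
12–14 s: ½(-9 + 0)(2) = -9 cm
Net displacement = 4.5 cm

4.5 cm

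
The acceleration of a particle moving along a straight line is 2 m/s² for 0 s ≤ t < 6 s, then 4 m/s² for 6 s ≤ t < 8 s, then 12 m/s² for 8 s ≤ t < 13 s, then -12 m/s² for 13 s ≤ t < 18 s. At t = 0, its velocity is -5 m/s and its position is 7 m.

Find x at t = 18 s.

485 m

On each constant-a segment, Δv = aΔt and Δx = v₀Δt + ½aΔt²; chain segment to segment.
0–6 s: v starts -5 m/s; Δx = -5·6 + ½·2·6² = 6 m; v ends 7 m/s.
6–8 s: v starts 7 m/s; Δx = 7·2 + ½·4·2² = 22 m; v ends 15 m/s.
8–13 s: v starts 15 m/s; Δx = 15·5 + ½·12·5² = 225 m; v ends 75 m/s.
13–18 s: v starts 75 m/s; Δx = 75·5 + ½·-12·5² = 225 m; v ends 15 m/s.
x(18) = 7 + Σ Δx = 485 m.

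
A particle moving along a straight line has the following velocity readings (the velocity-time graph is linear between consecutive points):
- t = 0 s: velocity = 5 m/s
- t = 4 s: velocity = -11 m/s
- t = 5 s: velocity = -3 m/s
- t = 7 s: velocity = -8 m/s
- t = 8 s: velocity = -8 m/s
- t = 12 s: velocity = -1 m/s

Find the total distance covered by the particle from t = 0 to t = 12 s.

Distance (not displacement) is the total path length: add the absolute areas under v-t.
0–4 s: v = 0 at t = 1.25 s; triangle areas 3.125 + 15.125 = 18.25 m
4–5 s: |½(-11 + -3)(1)| = 7 m
5–7 s: |½(-3 + -8)(2)| = 11 m
7–8 s: |-8| × 1 = 8 m
8–12 s: |½(-8 + -1)(4)| = 18 m
Total distance = 62.25 m

62.25 m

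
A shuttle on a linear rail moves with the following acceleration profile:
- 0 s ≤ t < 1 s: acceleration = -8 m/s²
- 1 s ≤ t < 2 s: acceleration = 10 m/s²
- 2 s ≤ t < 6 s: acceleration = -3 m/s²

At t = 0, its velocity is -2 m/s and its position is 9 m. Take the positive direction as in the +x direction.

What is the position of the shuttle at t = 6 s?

On each constant-a segment, Δv = aΔt and Δx = v₀Δt + ½aΔt²; chain segment to segment.
0–1 s: v starts -2 m/s; Δx = -2·1 + ½·-8·1² = -6 m; v ends -10 m/s.
1–2 s: v starts -10 m/s; Δx = -10·1 + ½·10·1² = -5 m; v ends 0 m/s.
2–6 s: v starts 0 m/s; Δx = 0·4 + ½·-3·4² = -24 m; v ends -12 m/s.
x(6) = 9 + Σ Δx = -26 m.

-26 m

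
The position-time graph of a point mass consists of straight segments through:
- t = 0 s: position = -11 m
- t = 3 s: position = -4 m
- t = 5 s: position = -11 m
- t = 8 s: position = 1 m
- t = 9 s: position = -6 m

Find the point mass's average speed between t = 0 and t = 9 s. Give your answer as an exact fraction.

11/3 m/s

Average speed = (total path length)/(elapsed time); on a piecewise-linear x-t graph the path length is Σ|Δx|.
0–3 s: |Δx| = |-4 − -11| = 7 m
3–5 s: |Δx| = |-11 − -4| = 7 m
5–8 s: |Δx| = |1 − -11| = 12 m
8–9 s: |Δx| = |-6 − 1| = 7 m
Total path = 33 m; average speed = 33/9 = 11/3 m/s.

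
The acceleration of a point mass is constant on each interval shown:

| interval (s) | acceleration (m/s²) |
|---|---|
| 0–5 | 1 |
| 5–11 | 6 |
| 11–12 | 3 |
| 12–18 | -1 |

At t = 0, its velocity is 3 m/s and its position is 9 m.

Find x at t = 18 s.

On each constant-a segment, Δv = aΔt and Δx = v₀Δt + ½aΔt²; chain segment to segment.
0–5 s: v starts 3 m/s; Δx = 3·5 + ½·1·5² = 27.5 m; v ends 8 m/s.
5–11 s: v starts 8 m/s; Δx = 8·6 + ½·6·6² = 156 m; v ends 44 m/s.
11–12 s: v starts 44 m/s; Δx = 44·1 + ½·3·1² = 45.5 m; v ends 47 m/s.
12–18 s: v starts 47 m/s; Δx = 47·6 + ½·-1·6² = 264 m; v ends 41 m/s.
x(18) = 9 + Σ Δx = 502 m.

502 m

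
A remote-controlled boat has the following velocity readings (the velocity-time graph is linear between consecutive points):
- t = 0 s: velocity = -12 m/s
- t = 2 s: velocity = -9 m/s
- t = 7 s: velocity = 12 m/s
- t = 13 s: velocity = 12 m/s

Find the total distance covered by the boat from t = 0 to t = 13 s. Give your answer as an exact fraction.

1677/14 m

Total distance travelled is ∫|v| dt — sum the magnitudes of each area piece.
0–2 s: |½(-12 + -9)(2)| = 21 m
2–7 s: v = 0 at t = 29/7 s; triangle areas 135/14 + 120/7 = 375/14 m
7–13 s: |12| × 6 = 72 m
Total distance = 1677/14 m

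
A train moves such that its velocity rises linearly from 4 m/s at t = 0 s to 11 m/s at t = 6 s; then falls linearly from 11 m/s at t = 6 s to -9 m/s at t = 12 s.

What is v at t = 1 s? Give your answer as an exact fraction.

On 0–6 s the graph is linear from 4 to 11 m/s: v(1) = 4 + (11 − 4)·(1 − 0)/(6 − 0) = 31/6 m/s.

31/6 m/s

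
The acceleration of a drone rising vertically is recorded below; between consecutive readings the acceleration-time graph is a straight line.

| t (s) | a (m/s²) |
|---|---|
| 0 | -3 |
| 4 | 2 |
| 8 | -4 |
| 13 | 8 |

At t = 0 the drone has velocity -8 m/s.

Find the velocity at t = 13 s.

-4 m/s

Δv equals the area under the a-t graph; then v = v₀ + Δv.
0–4 s: ½(-3 + 2)(4) = -2 m/s
4–8 s: ½(2 + -4)(4) = -4 m/s
8–13 s: ½(-4 + 8)(5) = 10 m/s
Δv = 4 m/s, so v(13) = -8 + (4) = -4 m/s.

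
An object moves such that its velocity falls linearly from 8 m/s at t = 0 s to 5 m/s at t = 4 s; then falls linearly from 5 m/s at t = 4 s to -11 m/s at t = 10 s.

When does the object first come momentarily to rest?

v changes sign on 4–10 s (from 5 to -11); the graph is linear there, so v = 0 at t = 4 + (-5)·(10 − 4)/(-11 − 5) = 5.875 s.

t = 5.875 s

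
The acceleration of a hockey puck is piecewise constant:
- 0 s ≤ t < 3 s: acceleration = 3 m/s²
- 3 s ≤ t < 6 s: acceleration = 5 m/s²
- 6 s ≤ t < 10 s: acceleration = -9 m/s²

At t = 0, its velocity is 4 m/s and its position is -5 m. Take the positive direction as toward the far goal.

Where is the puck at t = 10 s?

On each constant-a segment, Δv = aΔt and Δx = v₀Δt + ½aΔt²; chain segment to segment.
0–3 s: v starts 4 m/s; Δx = 4·3 + ½·3·3² = 25.5 m; v ends 13 m/s.
3–6 s: v starts 13 m/s; Δx = 13·3 + ½·5·3² = 61.5 m; v ends 28 m/s.
6–10 s: v starts 28 m/s; Δx = 28·4 + ½·-9·4² = 40 m; v ends -8 m/s.
x(10) = -5 + Σ Δx = 122 m.

122 m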